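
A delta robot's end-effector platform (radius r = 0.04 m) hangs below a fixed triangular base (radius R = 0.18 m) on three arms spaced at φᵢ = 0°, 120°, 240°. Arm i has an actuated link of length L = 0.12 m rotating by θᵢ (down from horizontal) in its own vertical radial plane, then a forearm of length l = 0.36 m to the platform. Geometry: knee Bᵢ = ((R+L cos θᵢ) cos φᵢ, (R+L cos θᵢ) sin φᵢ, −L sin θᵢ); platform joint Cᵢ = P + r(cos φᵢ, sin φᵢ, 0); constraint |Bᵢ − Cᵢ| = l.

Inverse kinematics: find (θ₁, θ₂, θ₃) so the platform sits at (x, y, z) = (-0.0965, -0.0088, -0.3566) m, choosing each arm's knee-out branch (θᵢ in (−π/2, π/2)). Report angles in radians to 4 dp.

φ1=0.0° → target in arm frame (-0.0965, -0.0088)
  A cos θ + B sin θ = C:  0.2365·cos θ + -0.3566·sin θ = -0.2832
  √(A²+B²)=0.4279;  θ1 = -0.9852+2.2941 ≈ 1.3089
φ2=120.0° → target in arm frame (0.0406, 0.0880)
  A cos θ + B sin θ = C:  0.0994·cos θ + -0.3566·sin θ = -0.1232
  γ=atan2(-0.3566,0.0994)=-1.2990;  ψ=arccos(-0.3329)=1.9102;  θ2=γ+ψ≈0.6112
φ3=240.0° → target in arm frame (0.0559, -0.0792)
  e−x'=0.0841;  (l²−L²−(e−x')²−y'²−z²)/2L = -0.1055
  γ=atan2(-0.3566,0.0841)=-1.3391;  ψ=arccos(-0.2878)=1.8628;  θ3=γ+ψ≈0.5236

θ₁ = 1.3089, θ₂ = 0.6112, θ₃ = 0.5236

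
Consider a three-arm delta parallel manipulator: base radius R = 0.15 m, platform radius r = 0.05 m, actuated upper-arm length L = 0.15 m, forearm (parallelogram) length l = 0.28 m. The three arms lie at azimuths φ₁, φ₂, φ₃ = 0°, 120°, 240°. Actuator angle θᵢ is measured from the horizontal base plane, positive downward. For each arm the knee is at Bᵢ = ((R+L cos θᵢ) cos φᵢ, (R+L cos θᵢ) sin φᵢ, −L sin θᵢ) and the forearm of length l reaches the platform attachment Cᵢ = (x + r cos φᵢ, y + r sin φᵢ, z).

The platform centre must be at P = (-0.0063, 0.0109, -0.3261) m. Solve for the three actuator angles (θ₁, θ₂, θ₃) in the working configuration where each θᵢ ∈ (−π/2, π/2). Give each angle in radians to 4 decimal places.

φ1=0.0° → target in arm frame (-0.0063, 0.0109)
  e−x'=0.1063;  (l²−L²−(e−x')²−y'²−z²)/2L = -0.2062
  θ1 = atan2(B,A) + arccos(C/0.3430) = 0.9601
φ2=120.0° → target in arm frame (0.0126, 0.0000)
  e−x'=0.0874;  (l²−L²−(e−x')²−y'²−z²)/2L = -0.1936
  θ2 = atan2(B,A) + arccos(C/0.3376) = 0.8726
arm 3 (φ=240.0°): x'=-0.0063, y'=-0.0109
  A=0.1063, B=-0.3261, C=(l²−L²−A²−y'²−z²)/(2L)=-0.2062
  θ3 = atan2(B,A) + arccos(C/0.3430) = 0.9600

θ₁ = 0.9601, θ₂ = 0.8726, θ₃ = 0.9600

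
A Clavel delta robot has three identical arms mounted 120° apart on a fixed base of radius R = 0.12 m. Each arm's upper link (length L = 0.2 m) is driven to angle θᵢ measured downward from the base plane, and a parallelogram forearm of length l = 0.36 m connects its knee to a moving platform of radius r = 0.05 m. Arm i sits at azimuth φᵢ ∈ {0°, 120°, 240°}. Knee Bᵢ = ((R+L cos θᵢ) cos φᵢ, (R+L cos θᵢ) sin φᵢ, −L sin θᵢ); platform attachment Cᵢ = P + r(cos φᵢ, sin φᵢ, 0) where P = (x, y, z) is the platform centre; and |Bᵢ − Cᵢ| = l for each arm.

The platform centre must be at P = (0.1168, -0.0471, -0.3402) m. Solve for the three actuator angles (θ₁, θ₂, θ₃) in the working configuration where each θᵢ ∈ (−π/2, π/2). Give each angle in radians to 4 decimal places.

rotate P by −φ1: (0.1168, -0.0471, -0.3402)
  A cos θ + B sin θ = C:  -0.0468·cos θ + -0.3402·sin θ = -0.0764
  √(A²+B²)=0.3434;  θ1 = -1.7075+1.7950 ≈ 0.0875
arm 2 (φ=120.0°): x'=-0.0992, y'=-0.0776
  A=0.1692, B=-0.3402, C=(l²−L²−A²−y'²−z²)/(2L)=-0.1520
  γ=atan2(-0.3402,0.1692)=-1.1093;  ψ=arccos(-0.3999)=1.9823;  θ2=γ+ψ≈0.8730
φ3=240.0° → target in arm frame (-0.0176, 0.1247)
  e−x'=0.0876;  (l²−L²−(e−x')²−y'²−z²)/2L = -0.1234
  √(A²+B²)=0.3513;  θ3 = -1.3187+1.9297 ≈ 0.6110

θ₁ = 0.0875, θ₂ = 0.8730, θ₃ = 0.6110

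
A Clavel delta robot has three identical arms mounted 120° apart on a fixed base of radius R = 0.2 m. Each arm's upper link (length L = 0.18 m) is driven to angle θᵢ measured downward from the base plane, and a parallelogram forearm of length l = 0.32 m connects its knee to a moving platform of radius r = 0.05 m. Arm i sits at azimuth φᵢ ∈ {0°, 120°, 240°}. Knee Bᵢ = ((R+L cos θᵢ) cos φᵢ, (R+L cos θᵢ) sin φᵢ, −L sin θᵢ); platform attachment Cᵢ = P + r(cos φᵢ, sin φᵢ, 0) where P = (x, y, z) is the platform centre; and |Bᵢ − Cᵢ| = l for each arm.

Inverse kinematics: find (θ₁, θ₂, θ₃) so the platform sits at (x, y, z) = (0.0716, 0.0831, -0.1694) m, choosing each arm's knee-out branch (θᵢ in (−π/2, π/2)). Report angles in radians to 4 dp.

θ₁ = -0.0005, θ₂ = 0.3495, θ₃ = 1.2216

φ1=0.0° → target in arm frame (0.0716, 0.0831)
  e−x'=0.0784;  (l²−L²−(e−x')²−y'²−z²)/2L = 0.0785
  θ1 = atan2(B,A) + arccos(C/0.1867) = -0.0005
arm 2 (φ=120.0°): x'=0.0362, y'=-0.1036
  A cos θ + B sin θ = C:  0.1138·cos θ + -0.1694·sin θ = 0.0489
  θ2 = atan2(B,A) + arccos(C/0.2041) = 0.3495
rotate P by −φ3: (-0.1078, 0.0205, -0.1694)
  A=0.2578, B=-0.1694, C=(l²−L²−A²−y'²−z²)/(2L)=-0.0710
  θ3 = atan2(B,A) + arccos(C/0.3084) = 1.2216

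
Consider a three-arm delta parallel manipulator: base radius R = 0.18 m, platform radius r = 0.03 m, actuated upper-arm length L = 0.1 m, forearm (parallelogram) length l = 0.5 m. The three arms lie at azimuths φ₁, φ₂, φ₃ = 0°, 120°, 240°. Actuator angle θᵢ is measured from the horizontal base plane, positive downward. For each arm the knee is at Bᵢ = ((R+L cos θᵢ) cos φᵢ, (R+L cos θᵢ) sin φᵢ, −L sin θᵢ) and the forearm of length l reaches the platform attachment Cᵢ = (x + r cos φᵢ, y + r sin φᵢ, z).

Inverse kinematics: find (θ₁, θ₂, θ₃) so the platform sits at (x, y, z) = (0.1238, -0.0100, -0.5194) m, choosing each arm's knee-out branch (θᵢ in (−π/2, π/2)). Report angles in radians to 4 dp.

φ1=0.0° → target in arm frame (0.1238, -0.0100)
  A=0.0262, B=-0.5194, C=(l²−L²−A²−y'²−z²)/(2L)=-0.1528
  √(A²+B²)=0.5201;  θ1 = -1.5204+1.8690 ≈ 0.3486
rotate P by −φ2: (-0.0706, -0.1022, -0.5194)
  A=0.2206, B=-0.5194, C=(l²−L²−A²−y'²−z²)/(2L)=-0.4444
  γ=atan2(-0.5194,0.2206)=-1.1692;  ψ=arccos(-0.7875)=2.4775;  θ2=γ+ψ≈1.3082
rotate P by −φ3: (-0.0532, 0.1122, -0.5194)
  e−x'=0.2032;  (l²−L²−(e−x')²−y'²−z²)/2L = -0.4184
  γ=atan2(-0.5194,0.2032)=-1.1978;  ψ=arccos(-0.7501)=2.4190;  θ3=γ+ψ≈1.2212

θ₁ = 0.3486, θ₂ = 1.3082, θ₃ = 1.2212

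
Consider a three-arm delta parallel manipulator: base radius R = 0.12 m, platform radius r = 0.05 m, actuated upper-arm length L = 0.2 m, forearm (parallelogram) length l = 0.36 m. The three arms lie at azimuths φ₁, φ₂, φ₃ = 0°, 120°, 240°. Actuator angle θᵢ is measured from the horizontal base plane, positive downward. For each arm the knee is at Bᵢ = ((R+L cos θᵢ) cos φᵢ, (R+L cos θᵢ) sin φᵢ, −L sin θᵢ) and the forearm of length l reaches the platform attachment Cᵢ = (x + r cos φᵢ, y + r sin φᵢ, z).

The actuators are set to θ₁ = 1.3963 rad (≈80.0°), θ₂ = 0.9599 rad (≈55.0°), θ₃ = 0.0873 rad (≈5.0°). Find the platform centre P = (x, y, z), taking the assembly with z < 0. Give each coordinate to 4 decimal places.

arm 1 at φ=0.0°: e+L cos θ1 = 0.1047;  centre 1 = (0.1047, 0.0000, -0.1970)
φ2=120.0°: virtual centre (-0.0924, 0.1600, -0.1638), radius l
φ3=240.0°: virtual centre (-0.1346, -0.2332, -0.0174), radius l
|centre ₂|²−|centre ₁|² = 0.0112;  |centre ₃|²−|centre ₁|² = 0.0230
linear system: -0.3942x+0.3199y = 0.0112−0.0663z; -0.4787x+-0.4663y = 0.0230−0.3590z
det = 0.3370;  x = -0.0374+0.4326z,  y = -0.0110+0.3259z
quadratic in z: (1.2933)z²+(0.2638)z+(-0.0705)=0, √Δ=0.6590 → z ∈ {-0.3567, 0.1528}; z = -0.3567 (taking z<0)
x = -0.1917, y = -0.1273

(-0.1917, -0.1273, -0.3567)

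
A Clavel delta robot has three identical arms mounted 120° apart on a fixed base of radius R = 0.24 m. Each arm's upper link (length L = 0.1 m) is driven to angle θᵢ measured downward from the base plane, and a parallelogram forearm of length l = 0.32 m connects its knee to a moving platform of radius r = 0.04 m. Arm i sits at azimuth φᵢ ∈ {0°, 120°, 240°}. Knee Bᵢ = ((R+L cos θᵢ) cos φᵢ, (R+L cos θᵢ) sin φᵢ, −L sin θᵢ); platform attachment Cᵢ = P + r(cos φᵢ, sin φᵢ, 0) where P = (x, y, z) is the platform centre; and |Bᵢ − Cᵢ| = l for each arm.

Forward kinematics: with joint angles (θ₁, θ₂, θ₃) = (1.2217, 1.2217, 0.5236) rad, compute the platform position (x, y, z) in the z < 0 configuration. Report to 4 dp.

φ1=0.0°: virtual centre (0.2342, 0.0000, -0.0940), radius l
S2 = (0.2342·cos120.0°, 0.2342·sin120.0°, -0.0940) = (-0.1171, 0.2028, -0.0940)
φ3=240.0°: virtual centre (-0.1433, -0.2482, -0.0500), radius l
|S₂|²−|S₁|² = 0.0000;  |S₃|²−|S₁|² = 0.0210
linear system: -0.7026x+0.4057y = 0.0000−0.0000z; -0.7550x+-0.4964y = 0.0210−0.0879z
det = 0.6551;  x = -0.0130+0.0545z,  y = -0.0225+0.0943z
sphere 1 gives Az²+Bz+C=0 with A=1.0119, B=0.1568, C=-0.0320;  B²−4AC=0.1540;  roots -0.2714, 0.1164;  negative root z = -0.2714
x = -0.0278, y = -0.0481

(-0.0278, -0.0481, -0.2714)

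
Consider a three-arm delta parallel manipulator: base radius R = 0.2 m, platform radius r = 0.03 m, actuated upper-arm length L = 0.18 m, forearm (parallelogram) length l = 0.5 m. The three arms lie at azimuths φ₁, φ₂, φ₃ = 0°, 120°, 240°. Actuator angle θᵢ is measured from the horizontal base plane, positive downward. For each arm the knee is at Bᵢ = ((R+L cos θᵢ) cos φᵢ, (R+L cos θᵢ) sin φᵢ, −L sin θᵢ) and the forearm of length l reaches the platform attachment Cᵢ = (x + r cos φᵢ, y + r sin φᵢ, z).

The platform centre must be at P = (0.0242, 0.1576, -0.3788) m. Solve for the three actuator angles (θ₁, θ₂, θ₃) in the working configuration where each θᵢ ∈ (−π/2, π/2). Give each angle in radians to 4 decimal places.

θ₁ = 0.1745, θ₂ = -0.3491, θ₃ = 0.8726

rotate P by −φ1: (0.0242, 0.1576, -0.3788)
  A=0.1458, B=-0.3788, C=(l²−L²−A²−y'²−z²)/(2L)=0.0778
  √(A²+B²)=0.4059;  θ1 = -1.2034+1.3779 ≈ 0.1745
rotate P by −φ2: (0.1244, -0.0998, -0.3788)
  e−x'=0.0456;  (l²−L²−(e−x')²−y'²−z²)/2L = 0.1724
  γ=atan2(-0.3788,0.0456)=-1.4510;  ψ=arccos(0.4520)=1.1018;  θ2=γ+ψ≈-0.3491
arm 3 (φ=240.0°): x'=-0.1486, y'=-0.0578
  A=0.3186, B=-0.3788, C=(l²−L²−A²−y'²−z²)/(2L)=-0.0854
  γ=atan2(-0.3788,0.3186)=-0.8715;  ψ=arccos(-0.1725)=1.7441;  θ3=γ+ψ≈0.8726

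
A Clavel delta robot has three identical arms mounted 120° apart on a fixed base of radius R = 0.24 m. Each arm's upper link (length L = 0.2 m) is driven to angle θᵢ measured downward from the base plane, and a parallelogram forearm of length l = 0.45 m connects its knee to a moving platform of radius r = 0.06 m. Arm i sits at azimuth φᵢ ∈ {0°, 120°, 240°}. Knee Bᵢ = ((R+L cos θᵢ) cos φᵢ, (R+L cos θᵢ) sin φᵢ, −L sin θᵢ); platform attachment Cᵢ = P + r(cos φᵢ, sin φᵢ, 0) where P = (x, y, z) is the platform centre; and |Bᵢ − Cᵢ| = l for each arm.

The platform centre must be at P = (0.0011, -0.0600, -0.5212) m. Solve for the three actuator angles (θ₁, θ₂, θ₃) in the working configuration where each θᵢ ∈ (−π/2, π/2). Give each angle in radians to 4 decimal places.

θ₁ = 1.0471, θ₂ = 1.2215, θ₃ = 0.8727

arm 1 (φ=0.0°): x'=0.0011, y'=-0.0600
  A cos θ + B sin θ = C:  0.1789·cos θ + -0.5212·sin θ = -0.3619
  √(A²+B²)=0.5510;  θ1 = -1.2402+2.2873 ≈ 1.0471
rotate P by −φ2: (-0.0525, 0.0290, -0.5212)
  A=0.2325, B=-0.5212, C=(l²−L²−A²−y'²−z²)/(2L)=-0.4101
  γ=atan2(-0.5212,0.2325)=-1.1512;  ψ=arccos(-0.7186)=2.3726;  θ2=γ+ψ≈1.2215
rotate P by −φ3: (0.0514, 0.0310, -0.5212)
  A=0.1286, B=-0.5212, C=(l²−L²−A²−y'²−z²)/(2L)=-0.3166
  θ3 = atan2(B,A) + arccos(C/0.5368) = 0.8727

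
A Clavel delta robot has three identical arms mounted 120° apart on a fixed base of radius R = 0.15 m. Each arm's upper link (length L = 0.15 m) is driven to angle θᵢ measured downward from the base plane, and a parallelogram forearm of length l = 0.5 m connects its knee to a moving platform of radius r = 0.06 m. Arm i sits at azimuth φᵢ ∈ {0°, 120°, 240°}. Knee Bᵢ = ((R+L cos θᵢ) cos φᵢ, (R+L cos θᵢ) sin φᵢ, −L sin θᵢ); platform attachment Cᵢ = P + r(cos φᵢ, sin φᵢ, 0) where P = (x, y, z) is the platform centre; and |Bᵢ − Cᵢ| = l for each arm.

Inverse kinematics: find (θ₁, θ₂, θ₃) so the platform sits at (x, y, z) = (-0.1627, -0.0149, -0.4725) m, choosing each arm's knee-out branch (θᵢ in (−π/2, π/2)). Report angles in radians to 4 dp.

θ₁ = 0.8725, θ₂ = 0.1744, θ₃ = 0.0870

arm 1 (φ=0.0°): x'=-0.1627, y'=-0.0149
  A cos θ + B sin θ = C:  0.2527·cos θ + -0.4725·sin θ = -0.1995
  √(A²+B²)=0.5358;  θ1 = -1.0797+1.9522 ≈ 0.8725
arm 2 (φ=120.0°): x'=0.0684, y'=0.1484
  A cos θ + B sin θ = C:  0.0216·cos θ + -0.4725·sin θ = -0.0608
  γ=atan2(-0.4725,0.0216)=-1.5252;  ψ=arccos(-0.1285)=1.6996;  θ2=γ+ψ≈0.1744
φ3=240.0° → target in arm frame (0.0943, -0.1335)
  e−x'=-0.0043;  (l²−L²−(e−x')²−y'²−z²)/2L = -0.0453
  √(A²+B²)=0.4725;  θ3 = -1.5798+1.6668 ≈ 0.0870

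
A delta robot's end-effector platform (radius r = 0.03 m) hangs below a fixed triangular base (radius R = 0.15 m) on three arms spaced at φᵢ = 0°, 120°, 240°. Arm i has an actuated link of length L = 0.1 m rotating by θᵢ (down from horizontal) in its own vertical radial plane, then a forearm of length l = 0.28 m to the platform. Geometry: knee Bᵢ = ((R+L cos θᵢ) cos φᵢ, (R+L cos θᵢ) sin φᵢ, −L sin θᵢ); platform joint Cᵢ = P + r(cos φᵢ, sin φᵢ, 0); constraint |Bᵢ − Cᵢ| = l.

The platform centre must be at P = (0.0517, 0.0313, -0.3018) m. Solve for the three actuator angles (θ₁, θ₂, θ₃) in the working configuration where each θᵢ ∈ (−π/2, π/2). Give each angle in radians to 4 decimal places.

θ₁ = 0.6980, θ₂ = 1.0479, θ₃ = 1.3965

φ1=0.0° → target in arm frame (0.0517, 0.0313)
  A=0.0683, B=-0.3018, C=(l²−L²−A²−y'²−z²)/(2L)=-0.1416
  √(A²+B²)=0.3094;  θ1 = -1.3482+2.0462 ≈ 0.6980
rotate P by −φ2: (0.0013, -0.0604, -0.3018)
  A cos θ + B sin θ = C:  0.1187·cos θ + -0.3018·sin θ = -0.2022
  θ2 = atan2(B,A) + arccos(C/0.3243) = 1.0479
rotate P by −φ3: (-0.0530, 0.0291, -0.3018)
  A=0.1730, B=-0.3018, C=(l²−L²−A²−y'²−z²)/(2L)=-0.2672
  θ3 = atan2(B,A) + arccos(C/0.3478) = 1.3965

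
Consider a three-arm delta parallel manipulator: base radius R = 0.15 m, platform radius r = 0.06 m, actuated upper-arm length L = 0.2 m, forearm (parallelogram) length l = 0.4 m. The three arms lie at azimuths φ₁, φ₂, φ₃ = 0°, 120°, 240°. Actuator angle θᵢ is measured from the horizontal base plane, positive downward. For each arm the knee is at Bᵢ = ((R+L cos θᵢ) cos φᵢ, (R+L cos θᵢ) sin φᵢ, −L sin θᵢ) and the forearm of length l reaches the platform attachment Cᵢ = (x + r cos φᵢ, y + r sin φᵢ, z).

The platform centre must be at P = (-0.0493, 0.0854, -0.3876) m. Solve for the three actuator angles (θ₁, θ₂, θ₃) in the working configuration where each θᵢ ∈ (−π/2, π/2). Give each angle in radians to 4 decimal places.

θ₁ = 0.6979, θ₂ = 0.1745, θ₃ = 0.6979

φ1=0.0° → target in arm frame (-0.0493, 0.0854)
  A=0.1393, B=-0.3876, C=(l²−L²−A²−y'²−z²)/(2L)=-0.1423
  θ1 = atan2(B,A) + arccos(C/0.4119) = 0.6979
rotate P by −φ2: (0.0986, 0.0000, -0.3876)
  e−x'=-0.0086;  (l²−L²−(e−x')²−y'²−z²)/2L = -0.0758
  γ=atan2(-0.3876,-0.0086)=-1.5930;  ψ=arccos(-0.1954)=1.7675;  θ2=γ+ψ≈0.1745
φ3=240.0° → target in arm frame (-0.0493, -0.0854)
  e−x'=0.1393;  (l²−L²−(e−x')²−y'²−z²)/2L = -0.1423
  γ=atan2(-0.3876,0.1393)=-1.2258;  ψ=arccos(-0.3456)=1.9236;  θ3=γ+ψ≈0.6979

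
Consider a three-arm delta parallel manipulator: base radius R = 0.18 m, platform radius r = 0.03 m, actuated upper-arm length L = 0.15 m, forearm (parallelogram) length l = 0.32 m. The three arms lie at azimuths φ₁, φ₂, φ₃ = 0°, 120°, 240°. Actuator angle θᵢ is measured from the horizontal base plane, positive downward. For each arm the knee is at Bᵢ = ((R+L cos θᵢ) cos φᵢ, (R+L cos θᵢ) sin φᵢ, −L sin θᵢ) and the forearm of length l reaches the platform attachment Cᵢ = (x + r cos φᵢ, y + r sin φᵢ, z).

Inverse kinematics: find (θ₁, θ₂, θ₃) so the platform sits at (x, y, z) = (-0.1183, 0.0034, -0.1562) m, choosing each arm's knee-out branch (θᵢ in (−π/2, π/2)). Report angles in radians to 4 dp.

θ₁ = 1.2216, θ₂ = -0.2624, θ₃ = -0.1747

rotate P by −φ1: (-0.1183, 0.0034, -0.1562)
  e−x'=0.2683;  (l²−L²−(e−x')²−y'²−z²)/2L = -0.0550
  √(A²+B²)=0.3105;  θ1 = -0.5272+1.7488 ≈ 1.2216
φ2=120.0° → target in arm frame (0.0621, 0.1008)
  e−x'=0.0879;  (l²−L²−(e−x')²−y'²−z²)/2L = 0.1254
  √(A²+B²)=0.1792;  θ2 = -1.0582+0.7958 ≈ -0.2624
φ3=240.0° → target in arm frame (0.0562, -0.1042)
  A cos θ + B sin θ = C:  0.0938·cos θ + -0.1562·sin θ = 0.1195
  θ3 = atan2(B,A) + arccos(C/0.1822) = -0.1747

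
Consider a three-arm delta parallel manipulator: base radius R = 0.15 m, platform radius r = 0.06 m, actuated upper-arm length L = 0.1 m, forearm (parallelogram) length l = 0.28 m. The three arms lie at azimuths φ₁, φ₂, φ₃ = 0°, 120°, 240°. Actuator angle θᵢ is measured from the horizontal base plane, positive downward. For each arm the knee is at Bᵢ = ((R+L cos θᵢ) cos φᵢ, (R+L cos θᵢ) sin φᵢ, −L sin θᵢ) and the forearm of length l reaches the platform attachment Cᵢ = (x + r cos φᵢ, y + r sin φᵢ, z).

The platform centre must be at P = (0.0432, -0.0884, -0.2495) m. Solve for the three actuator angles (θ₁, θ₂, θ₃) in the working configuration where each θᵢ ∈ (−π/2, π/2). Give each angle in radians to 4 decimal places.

arm 1 (φ=0.0°): x'=0.0432, y'=-0.0884
  A cos θ + B sin θ = C:  0.0468·cos θ + -0.2495·sin θ = -0.0193
  γ=atan2(-0.2495,0.0468)=-1.3854;  ψ=arccos(-0.0759)=1.6468;  θ1=γ+ψ≈0.2614
arm 2 (φ=120.0°): x'=-0.0982, y'=0.0068
  A cos θ + B sin θ = C:  0.1882·cos θ + -0.2495·sin θ = -0.1465
  θ2 = atan2(B,A) + arccos(C/0.3125) = 1.1341
arm 3 (φ=240.0°): x'=0.0550, y'=0.0816
  A cos θ + B sin θ = C:  0.0350·cos θ + -0.2495·sin θ = -0.0087
  θ3 = atan2(B,A) + arccos(C/0.2519) = 0.1741

θ₁ = 0.2614, θ₂ = 1.1341, θ₃ = 0.1741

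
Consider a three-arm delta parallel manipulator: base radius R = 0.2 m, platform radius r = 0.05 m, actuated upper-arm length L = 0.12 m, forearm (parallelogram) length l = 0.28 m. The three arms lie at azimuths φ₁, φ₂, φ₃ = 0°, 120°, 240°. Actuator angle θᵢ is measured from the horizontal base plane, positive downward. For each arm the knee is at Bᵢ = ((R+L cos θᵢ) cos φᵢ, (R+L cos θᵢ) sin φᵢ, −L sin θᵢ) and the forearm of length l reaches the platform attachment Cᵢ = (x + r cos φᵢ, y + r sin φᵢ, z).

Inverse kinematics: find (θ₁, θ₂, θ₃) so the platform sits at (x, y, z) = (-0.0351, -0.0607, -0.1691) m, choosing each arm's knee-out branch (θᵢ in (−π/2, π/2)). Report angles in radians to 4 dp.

rotate P by −φ1: (-0.0351, -0.0607, -0.1691)
  e−x'=0.1851;  (l²−L²−(e−x')²−y'²−z²)/2L = -0.0106
  √(A²+B²)=0.2507;  θ1 = -0.7403+1.6130 ≈ 0.8728
rotate P by −φ2: (-0.0350, 0.0607, -0.1691)
  A cos θ + B sin θ = C:  0.1850·cos θ + -0.1691·sin θ = -0.0105
  γ=atan2(-0.1691,0.1850)=-0.7405;  ψ=arccos(-0.0418)=1.6126;  θ2=γ+ψ≈0.8722
arm 3 (φ=240.0°): x'=0.0701, y'=0.0000
  A cos θ + B sin θ = C:  0.0799·cos θ + -0.1691·sin θ = 0.1209
  θ3 = atan2(B,A) + arccos(C/0.1870) = -0.2618

θ₁ = 0.8728, θ₂ = 0.8722, θ₃ = -0.2618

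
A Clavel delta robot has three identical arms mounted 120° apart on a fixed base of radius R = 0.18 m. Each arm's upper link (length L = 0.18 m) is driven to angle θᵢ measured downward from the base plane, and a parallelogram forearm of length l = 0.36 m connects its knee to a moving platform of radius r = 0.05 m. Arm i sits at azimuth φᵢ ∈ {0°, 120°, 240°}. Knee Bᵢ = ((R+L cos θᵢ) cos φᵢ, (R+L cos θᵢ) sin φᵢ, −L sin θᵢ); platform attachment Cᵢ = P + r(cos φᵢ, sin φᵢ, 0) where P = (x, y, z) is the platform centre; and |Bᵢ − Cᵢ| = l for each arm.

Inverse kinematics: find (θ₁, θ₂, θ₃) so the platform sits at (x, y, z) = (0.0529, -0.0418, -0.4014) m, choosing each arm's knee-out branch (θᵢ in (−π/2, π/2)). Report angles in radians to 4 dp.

rotate P by −φ1: (0.0529, -0.0418, -0.4014)
  A cos θ + B sin θ = C:  0.0771·cos θ + -0.4014·sin θ = -0.1989
  √(A²+B²)=0.4087;  θ1 = -1.3810+2.0791 ≈ 0.6981
rotate P by −φ2: (-0.0626, -0.0249, -0.4014)
  A=0.1926, B=-0.4014, C=(l²−L²−A²−y'²−z²)/(2L)=-0.2824
  √(A²+B²)=0.4452;  θ2 = -1.1233+2.2578 ≈ 1.1345
arm 3 (φ=240.0°): x'=0.0097, y'=0.0667
  e−x'=0.1203;  (l²−L²−(e−x')²−y'²−z²)/2L = -0.2301
  θ3 = atan2(B,A) + arccos(C/0.4190) = 0.8724

θ₁ = 0.6981, θ₂ = 1.1345, θ₃ = 0.8724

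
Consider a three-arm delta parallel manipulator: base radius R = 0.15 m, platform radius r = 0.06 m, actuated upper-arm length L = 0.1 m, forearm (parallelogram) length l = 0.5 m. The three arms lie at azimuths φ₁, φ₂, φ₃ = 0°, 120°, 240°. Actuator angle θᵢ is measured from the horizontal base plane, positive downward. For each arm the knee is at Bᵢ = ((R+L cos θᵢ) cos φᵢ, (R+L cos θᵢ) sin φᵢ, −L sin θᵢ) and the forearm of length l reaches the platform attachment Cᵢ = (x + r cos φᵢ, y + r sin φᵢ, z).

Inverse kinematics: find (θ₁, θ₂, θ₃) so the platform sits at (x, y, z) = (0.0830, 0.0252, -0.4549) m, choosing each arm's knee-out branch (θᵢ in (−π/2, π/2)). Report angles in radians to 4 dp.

θ₁ = -0.3485, θ₂ = 0.0875, θ₃ = 0.2621

arm 1 (φ=0.0°): x'=0.0830, y'=0.0252
  e−x'=0.0070;  (l²−L²−(e−x')²−y'²−z²)/2L = 0.1619
  γ=atan2(-0.4549,0.0070)=-1.5554;  ψ=arccos(0.3559)=1.2069;  θ1=γ+ψ≈-0.3485
φ2=120.0° → target in arm frame (-0.0197, -0.0845)
  A cos θ + B sin θ = C:  0.1097·cos θ + -0.4549·sin θ = 0.0695
  θ2 = atan2(B,A) + arccos(C/0.4679) = 0.0875
arm 3 (φ=240.0°): x'=-0.0633, y'=0.0593
  A cos θ + B sin θ = C:  0.1533·cos θ + -0.4549·sin θ = 0.0302
  γ=atan2(-0.4549,0.1533)=-1.2457;  ψ=arccos(0.0629)=1.5078;  θ3=γ+ψ≈0.2621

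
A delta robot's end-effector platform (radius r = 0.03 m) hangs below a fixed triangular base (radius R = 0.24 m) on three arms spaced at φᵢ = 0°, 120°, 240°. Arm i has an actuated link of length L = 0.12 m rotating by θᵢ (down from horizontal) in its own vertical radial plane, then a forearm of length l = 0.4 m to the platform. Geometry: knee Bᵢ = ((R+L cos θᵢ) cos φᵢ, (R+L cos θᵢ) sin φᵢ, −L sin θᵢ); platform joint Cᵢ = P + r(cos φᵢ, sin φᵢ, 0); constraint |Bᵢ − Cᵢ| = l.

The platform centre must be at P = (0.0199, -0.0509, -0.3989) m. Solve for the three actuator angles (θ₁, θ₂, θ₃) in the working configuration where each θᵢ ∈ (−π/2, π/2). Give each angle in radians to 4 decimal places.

θ₁ = 0.9599, θ₂ = 1.3966, θ₃ = 0.8734

rotate P by −φ1: (0.0199, -0.0509, -0.3989)
  e−x'=0.1901;  (l²−L²−(e−x')²−y'²−z²)/2L = -0.2177
  γ=atan2(-0.3989,0.1901)=-1.1261;  ψ=arccos(-0.4927)=2.0860;  θ1=γ+ψ≈0.9599
rotate P by −φ2: (-0.0540, 0.0082, -0.3989)
  A cos θ + B sin θ = C:  0.2640·cos θ + -0.3989·sin θ = -0.3471
  θ2 = atan2(B,A) + arccos(C/0.4784) = 1.3966
arm 3 (φ=240.0°): x'=0.0341, y'=0.0427
  A cos θ + B sin θ = C:  0.1759·cos θ + -0.3989·sin θ = -0.1928
  √(A²+B²)=0.4359;  θ3 = -1.1555+2.0289 ≈ 0.8734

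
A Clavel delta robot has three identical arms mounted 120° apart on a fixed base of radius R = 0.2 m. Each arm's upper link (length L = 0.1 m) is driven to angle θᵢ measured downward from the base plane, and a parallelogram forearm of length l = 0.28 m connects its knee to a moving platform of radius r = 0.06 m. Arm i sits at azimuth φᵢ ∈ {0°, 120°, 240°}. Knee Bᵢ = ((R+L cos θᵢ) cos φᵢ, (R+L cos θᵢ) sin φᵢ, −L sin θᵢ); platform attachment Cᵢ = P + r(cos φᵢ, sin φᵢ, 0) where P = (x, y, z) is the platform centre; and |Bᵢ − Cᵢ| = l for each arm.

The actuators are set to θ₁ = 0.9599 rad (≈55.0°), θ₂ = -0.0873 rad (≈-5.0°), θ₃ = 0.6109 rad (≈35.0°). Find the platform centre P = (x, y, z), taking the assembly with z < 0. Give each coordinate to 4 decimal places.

(-0.0516, 0.0388, -0.2041)

centre 1 = (0.1974·cos0.0°, 0.1974·sin0.0°, -0.0819) = (0.1974, 0.0000, -0.0819)
arm 2 at φ=120.0°: ρ2 = 0.2396;  centre 2 = (-0.1198, 0.2075, 0.0087)
φ3=240.0°: virtual centre (-0.1110, -0.1922, -0.0574), radius l
subtract pairs → two planes through P
linear system: -0.6343x+0.4150y = 0.0118−0.1813z; -0.6166x+-0.3844y = 0.0069−0.0491z
det = 0.4997;  x = -0.0148+0.1802z,  y = 0.0059+-0.1613z
quadratic in z: (1.0585)z²+(0.0855)z+(-0.0266)=0, √Δ=0.3465 → z ∈ {-0.2041, 0.1233}; z = -0.2041 (taking z<0)
x = -0.0516, y = 0.0388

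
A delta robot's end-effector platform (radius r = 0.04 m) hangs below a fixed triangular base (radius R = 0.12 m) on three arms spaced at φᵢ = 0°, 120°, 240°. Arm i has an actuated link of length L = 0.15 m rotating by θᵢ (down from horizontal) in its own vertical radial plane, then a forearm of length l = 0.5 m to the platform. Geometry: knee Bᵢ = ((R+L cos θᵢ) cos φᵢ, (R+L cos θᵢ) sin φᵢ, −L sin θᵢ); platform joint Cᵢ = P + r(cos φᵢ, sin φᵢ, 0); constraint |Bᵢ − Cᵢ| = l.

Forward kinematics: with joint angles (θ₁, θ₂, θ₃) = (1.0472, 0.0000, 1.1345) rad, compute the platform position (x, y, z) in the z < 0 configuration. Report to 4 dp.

(-0.1019, 0.2178, -0.4995)

φ1=0.0°: virtual centre (0.1550, 0.0000, -0.1299), radius l
φ2=120.0°: virtual centre (-0.1150, 0.1992, 0.0000), radius l
arm 3 at φ=240.0°: (R−r)+L cos θ3 = 0.1434;  centre 3 = (-0.0717, -0.1242, -0.1359)
subtract pairs → two planes through P
linear system: -0.5400x+0.3984y = 0.0120−0.2598z; -0.4534x+-0.2484y = -0.0019−-0.0121z
det = 0.3147;  x = -0.0071+0.1897z,  y = 0.0205+-0.3950z
sphere 1 gives Az²+Bz+C=0 with A=1.1920, B=0.1821, C=-0.2064;  B²−4AC=1.0174;  roots -0.4995, 0.3467;  negative root z = -0.4995
x = -0.1019, y = 0.2178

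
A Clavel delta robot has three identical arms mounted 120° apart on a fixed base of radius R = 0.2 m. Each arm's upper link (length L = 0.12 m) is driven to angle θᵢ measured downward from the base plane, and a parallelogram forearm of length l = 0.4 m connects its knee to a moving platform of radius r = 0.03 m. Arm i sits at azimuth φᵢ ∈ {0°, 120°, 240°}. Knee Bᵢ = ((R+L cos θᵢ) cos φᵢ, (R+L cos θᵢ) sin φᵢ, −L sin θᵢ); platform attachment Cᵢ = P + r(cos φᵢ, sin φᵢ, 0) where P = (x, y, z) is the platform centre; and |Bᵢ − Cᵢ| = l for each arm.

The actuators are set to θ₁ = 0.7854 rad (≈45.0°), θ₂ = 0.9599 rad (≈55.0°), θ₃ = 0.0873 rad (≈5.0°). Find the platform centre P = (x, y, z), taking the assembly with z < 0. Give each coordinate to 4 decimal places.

(-0.0272, -0.0855, -0.3553)

φ1=0.0°: virtual centre (0.2549, 0.0000, -0.0849), radius l
arm 2 at φ=120.0°: ρ2 = 0.2388;  S2 = (-0.1194, 0.2068, -0.0983)
S3 = (0.2895·cos240.0°, 0.2895·sin240.0°, -0.0105) = (-0.1448, -0.2508, -0.0105)
|S₂|²−|S₁|² = -0.0054;  |S₃|²−|S₁|² = 0.0118
plane₁₂: -0.7485x+0.4137y+-0.0269z = -0.0054
det = 0.7060;  x = -0.0030+0.0681z,  y = -0.0187+0.1882z
quadratic in z: (1.0400)z²+(0.1276)z+(-0.0859)=0, √Δ=0.6114 → z ∈ {-0.3553, 0.2326}; z = -0.3553 (taking z<0)
x = -0.0272, y = -0.0855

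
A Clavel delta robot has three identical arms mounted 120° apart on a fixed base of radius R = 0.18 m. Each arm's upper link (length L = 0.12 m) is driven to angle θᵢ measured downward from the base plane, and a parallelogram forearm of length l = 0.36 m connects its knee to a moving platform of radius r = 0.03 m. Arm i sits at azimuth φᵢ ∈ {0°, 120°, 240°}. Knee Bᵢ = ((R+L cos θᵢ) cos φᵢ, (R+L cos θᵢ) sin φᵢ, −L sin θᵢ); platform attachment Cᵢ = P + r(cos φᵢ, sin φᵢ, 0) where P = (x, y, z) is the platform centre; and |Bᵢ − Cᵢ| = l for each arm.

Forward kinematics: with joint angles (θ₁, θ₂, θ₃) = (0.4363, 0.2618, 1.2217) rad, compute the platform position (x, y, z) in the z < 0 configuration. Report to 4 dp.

arm 1 at φ=0.0°: (R−r)+L cos θ1 = 0.2588;  O1 = (0.2588, 0.0000, -0.0507)
arm 2 at φ=120.0°: (R−r)+L cos θ2 = 0.2659;  O2 = (-0.1330, 0.2303, -0.0311)
O3 = (0.1910·cos240.0°, 0.1910·sin240.0°, -0.1128) = (-0.0955, -0.1655, -0.1128)
eliminate P² terms by subtracting sphere 1 from 2 and 3
plane₁₂: -0.7834x+0.4606y+0.0393z = 0.0021
Cramer: x(z) = 0.0148-0.0754z;  y(z) = 0.0298-0.2136z
sphere 1 gives Az²+Bz+C=0 with A=1.0513, B=0.1255, C=-0.0666;  B²−4AC=0.2959;  roots -0.3184, 0.1990;  negative root z = -0.3184
x = 0.0388, y = 0.0978

(0.0388, 0.0978, -0.3184)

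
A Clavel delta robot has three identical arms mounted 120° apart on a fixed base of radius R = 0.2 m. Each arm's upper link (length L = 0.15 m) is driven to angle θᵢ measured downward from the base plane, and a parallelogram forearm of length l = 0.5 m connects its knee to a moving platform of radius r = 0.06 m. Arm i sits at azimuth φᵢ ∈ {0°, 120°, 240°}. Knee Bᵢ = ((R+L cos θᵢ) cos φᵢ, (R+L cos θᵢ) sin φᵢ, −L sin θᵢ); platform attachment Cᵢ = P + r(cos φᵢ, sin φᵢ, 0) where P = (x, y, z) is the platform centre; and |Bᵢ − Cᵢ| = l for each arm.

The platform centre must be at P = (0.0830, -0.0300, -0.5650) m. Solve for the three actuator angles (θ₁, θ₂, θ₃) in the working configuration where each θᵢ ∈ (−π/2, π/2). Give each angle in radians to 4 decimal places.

θ₁ = 0.6983, θ₂ = 1.2219, θ₃ = 1.0472

rotate P by −φ1: (0.0830, -0.0300, -0.5650)
  e−x'=0.0570;  (l²−L²−(e−x')²−y'²−z²)/2L = -0.3196
  γ=atan2(-0.5650,0.0570)=-1.4703;  ψ=arccos(-0.5628)=2.1685;  θ1=γ+ψ≈0.6983
arm 2 (φ=120.0°): x'=-0.0675, y'=-0.0569
  A=0.2075, B=-0.5650, C=(l²−L²−A²−y'²−z²)/(2L)=-0.4600
  θ2 = atan2(B,A) + arccos(C/0.6019) = 1.2219
φ3=240.0° → target in arm frame (-0.0155, 0.0869)
  A=0.1555, B=-0.5650, C=(l²−L²−A²−y'²−z²)/(2L)=-0.4115
  √(A²+B²)=0.5860;  θ3 = -1.3022+2.3494 ≈ 1.0472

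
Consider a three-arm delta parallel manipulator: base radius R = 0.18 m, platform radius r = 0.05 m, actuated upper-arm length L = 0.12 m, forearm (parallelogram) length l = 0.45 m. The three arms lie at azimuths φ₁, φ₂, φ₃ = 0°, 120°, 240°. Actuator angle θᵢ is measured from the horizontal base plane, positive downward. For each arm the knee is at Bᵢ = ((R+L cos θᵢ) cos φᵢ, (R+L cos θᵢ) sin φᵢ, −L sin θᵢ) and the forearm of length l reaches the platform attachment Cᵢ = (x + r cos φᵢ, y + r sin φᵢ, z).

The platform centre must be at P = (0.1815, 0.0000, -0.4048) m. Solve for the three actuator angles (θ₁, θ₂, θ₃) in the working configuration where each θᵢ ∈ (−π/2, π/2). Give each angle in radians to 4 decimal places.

rotate P by −φ1: (0.1815, 0.0000, -0.4048)
  A=-0.0515, B=-0.4048, C=(l²−L²−A²−y'²−z²)/(2L)=0.0899
  γ=atan2(-0.4048,-0.0515)=-1.6973;  ψ=arccos(0.2204)=1.3486;  θ1=γ+ψ≈-0.3488
arm 2 (φ=120.0°): x'=-0.0907, y'=-0.1572
  A cos θ + B sin θ = C:  0.2207·cos θ + -0.4048·sin θ = -0.2050
  θ2 = atan2(B,A) + arccos(C/0.4611) = 0.9600
arm 3 (φ=240.0°): x'=-0.0908, y'=0.1572
  e−x'=0.2208;  (l²−L²−(e−x')²−y'²−z²)/2L = -0.2050
  γ=atan2(-0.4048,0.2208)=-1.0715;  ψ=arccos(-0.4446)=2.0315;  θ3=γ+ψ≈0.9600

θ₁ = -0.3488, θ₂ = 0.9600, θ₃ = 0.9600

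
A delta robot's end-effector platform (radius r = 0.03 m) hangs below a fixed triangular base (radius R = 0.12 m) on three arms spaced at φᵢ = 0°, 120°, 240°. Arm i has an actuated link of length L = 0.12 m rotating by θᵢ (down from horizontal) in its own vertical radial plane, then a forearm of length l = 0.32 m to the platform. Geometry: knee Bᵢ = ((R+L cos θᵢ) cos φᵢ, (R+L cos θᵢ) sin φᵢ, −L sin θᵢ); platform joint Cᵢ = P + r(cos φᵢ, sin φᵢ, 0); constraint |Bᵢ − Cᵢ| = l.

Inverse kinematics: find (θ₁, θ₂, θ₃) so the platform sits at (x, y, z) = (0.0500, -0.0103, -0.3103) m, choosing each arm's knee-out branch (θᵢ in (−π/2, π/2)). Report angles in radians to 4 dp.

θ₁ = 0.2617, θ₂ = 0.6983, θ₃ = 0.6112

arm 1 (φ=0.0°): x'=0.0500, y'=-0.0103
  e−x'=0.0400;  (l²−L²−(e−x')²−y'²−z²)/2L = -0.0416
  θ1 = atan2(B,A) + arccos(C/0.3129) = 0.2617
arm 2 (φ=120.0°): x'=-0.0339, y'=-0.0382
  A=0.1239, B=-0.3103, C=(l²−L²−A²−y'²−z²)/(2L)=-0.1046
  θ2 = atan2(B,A) + arccos(C/0.3341) = 0.6983
φ3=240.0° → target in arm frame (-0.0161, 0.0485)
  A=0.1061, B=-0.3103, C=(l²−L²−A²−y'²−z²)/(2L)=-0.0912
  γ=atan2(-0.3103,0.1061)=-1.2414;  ψ=arccos(-0.2781)=1.8526;  θ3=γ+ψ≈0.6112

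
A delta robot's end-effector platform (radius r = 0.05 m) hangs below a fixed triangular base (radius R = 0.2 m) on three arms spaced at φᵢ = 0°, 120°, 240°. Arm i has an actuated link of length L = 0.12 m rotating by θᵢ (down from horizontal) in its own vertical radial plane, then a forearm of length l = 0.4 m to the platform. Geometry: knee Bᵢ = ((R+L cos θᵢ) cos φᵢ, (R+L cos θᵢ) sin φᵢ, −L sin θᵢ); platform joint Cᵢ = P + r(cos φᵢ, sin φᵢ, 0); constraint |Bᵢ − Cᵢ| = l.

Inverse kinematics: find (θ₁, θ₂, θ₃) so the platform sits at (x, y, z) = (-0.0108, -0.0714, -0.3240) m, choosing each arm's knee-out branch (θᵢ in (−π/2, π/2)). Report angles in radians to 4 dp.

θ₁ = 0.3491, θ₂ = 0.6109, θ₃ = -0.1747

φ1=0.0° → target in arm frame (-0.0108, -0.0714)
  A=0.1608, B=-0.3240, C=(l²−L²−A²−y'²−z²)/(2L)=0.0403
  θ1 = atan2(B,A) + arccos(C/0.3617) = 0.3491
φ2=120.0° → target in arm frame (-0.0564, 0.0451)
  A=0.2064, B=-0.3240, C=(l²−L²−A²−y'²−z²)/(2L)=-0.0168
  γ=atan2(-0.3240,0.2064)=-1.0035;  ψ=arccos(-0.0436)=1.6144;  θ2=γ+ψ≈0.6109
rotate P by −φ3: (0.0672, 0.0263, -0.3240)
  A cos θ + B sin θ = C:  0.0828·cos θ + -0.3240·sin θ = 0.1378
  θ3 = atan2(B,A) + arccos(C/0.3344) = -0.1747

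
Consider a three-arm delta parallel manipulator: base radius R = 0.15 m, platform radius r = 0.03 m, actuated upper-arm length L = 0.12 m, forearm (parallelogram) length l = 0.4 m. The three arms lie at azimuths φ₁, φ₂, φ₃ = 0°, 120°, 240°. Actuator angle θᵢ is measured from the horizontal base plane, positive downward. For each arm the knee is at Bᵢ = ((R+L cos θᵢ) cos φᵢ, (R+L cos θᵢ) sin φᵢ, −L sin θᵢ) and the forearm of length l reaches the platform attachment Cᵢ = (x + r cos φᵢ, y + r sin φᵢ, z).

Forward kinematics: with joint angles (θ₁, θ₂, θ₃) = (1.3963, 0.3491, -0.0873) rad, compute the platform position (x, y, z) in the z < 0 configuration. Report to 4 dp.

(-0.1825, -0.0445, -0.3494)

arm 1 at φ=0.0°: e+L cos θ1 = 0.1408;  O1 = (0.1408, 0.0000, -0.1182)
arm 2 at φ=120.0°: e+L cos θ2 = 0.2328;  O2 = (-0.1164, 0.2016, -0.0410)
φ3=240.0°: virtual centre (-0.1198, -0.2075, 0.0105), radius l
|O₂|²−|O₁|² = 0.0221;  |O₃|²−|O₁|² = 0.0237
[-0.5144 0.4032 0.1543]·P = 0.0221;  [-0.5212 -0.4149 0.2573]·P = 0.0237
det = 0.4236;  x = -0.0442+0.3960z,  y = -0.0016+0.1226z
into |P−O₁|² = l²: 1.1719z² + 0.0894z + -0.1118 = 0;  Δ = 0.5321;  z = -0.3494 or 0.2731 → z<0 root = -0.3494
x = -0.1825, y = -0.0445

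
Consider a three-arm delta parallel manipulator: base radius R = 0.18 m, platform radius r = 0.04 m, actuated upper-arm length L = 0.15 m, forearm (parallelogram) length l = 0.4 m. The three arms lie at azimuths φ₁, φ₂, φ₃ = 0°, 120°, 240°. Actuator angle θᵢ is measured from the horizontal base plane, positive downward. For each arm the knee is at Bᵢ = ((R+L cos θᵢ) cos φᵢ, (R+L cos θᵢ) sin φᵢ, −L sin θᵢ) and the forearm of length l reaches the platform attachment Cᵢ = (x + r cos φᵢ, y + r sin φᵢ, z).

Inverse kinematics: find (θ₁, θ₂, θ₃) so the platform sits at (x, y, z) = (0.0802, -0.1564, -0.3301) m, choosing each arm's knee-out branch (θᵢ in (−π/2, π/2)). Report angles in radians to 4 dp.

φ1=0.0° → target in arm frame (0.0802, -0.1564)
  A=0.0598, B=-0.3301, C=(l²−L²−A²−y'²−z²)/(2L)=0.0017
  γ=atan2(-0.3301,0.0598)=-1.3916;  ψ=arccos(0.0049)=1.5659;  θ1=γ+ψ≈0.1743
φ2=120.0° → target in arm frame (-0.1755, 0.0087)
  e−x'=0.3155;  (l²−L²−(e−x')²−y'²−z²)/2L = -0.2370
  √(A²+B²)=0.4567;  θ2 = -0.8079+2.1166 ≈ 1.3086
arm 3 (φ=240.0°): x'=0.0953, y'=0.1477
  A=0.0447, B=-0.3301, C=(l²−L²−A²−y'²−z²)/(2L)=0.0158
  γ=atan2(-0.3301,0.0447)=-1.4363;  ψ=arccos(0.0474)=1.5234;  θ3=γ+ψ≈0.0870

θ₁ = 0.1743, θ₂ = 1.3086, θ₃ = 0.0870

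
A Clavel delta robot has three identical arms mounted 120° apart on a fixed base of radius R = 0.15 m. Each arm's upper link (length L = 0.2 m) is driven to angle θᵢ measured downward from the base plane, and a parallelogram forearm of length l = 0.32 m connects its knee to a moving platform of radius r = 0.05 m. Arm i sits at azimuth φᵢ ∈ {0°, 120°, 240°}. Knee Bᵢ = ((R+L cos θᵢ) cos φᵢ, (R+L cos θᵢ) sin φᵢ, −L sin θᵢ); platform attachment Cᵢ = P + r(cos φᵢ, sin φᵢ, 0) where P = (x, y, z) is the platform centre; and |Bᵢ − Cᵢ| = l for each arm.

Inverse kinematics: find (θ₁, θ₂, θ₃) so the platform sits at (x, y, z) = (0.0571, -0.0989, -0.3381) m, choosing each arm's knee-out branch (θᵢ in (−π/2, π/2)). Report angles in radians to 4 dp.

rotate P by −φ1: (0.0571, -0.0989, -0.3381)
  A cos θ + B sin θ = C:  0.0429·cos θ + -0.3381·sin θ = -0.1588
  γ=atan2(-0.3381,0.0429)=-1.4446;  ψ=arccos(-0.4660)=2.0556;  θ1=γ+ψ≈0.6110
rotate P by −φ2: (-0.1142, 0.0000, -0.3381)
  e−x'=0.2142;  (l²−L²−(e−x')²−y'²−z²)/2L = -0.2445
  θ2 = atan2(B,A) + arccos(C/0.4002) = 1.2218
rotate P by −φ3: (0.0571, 0.0989, -0.3381)
  A cos θ + B sin θ = C:  0.0429·cos θ + -0.3381·sin θ = -0.1588
  θ3 = atan2(B,A) + arccos(C/0.3408) = 0.6110

θ₁ = 0.6110, θ₂ = 1.2218, θ₃ = 0.6110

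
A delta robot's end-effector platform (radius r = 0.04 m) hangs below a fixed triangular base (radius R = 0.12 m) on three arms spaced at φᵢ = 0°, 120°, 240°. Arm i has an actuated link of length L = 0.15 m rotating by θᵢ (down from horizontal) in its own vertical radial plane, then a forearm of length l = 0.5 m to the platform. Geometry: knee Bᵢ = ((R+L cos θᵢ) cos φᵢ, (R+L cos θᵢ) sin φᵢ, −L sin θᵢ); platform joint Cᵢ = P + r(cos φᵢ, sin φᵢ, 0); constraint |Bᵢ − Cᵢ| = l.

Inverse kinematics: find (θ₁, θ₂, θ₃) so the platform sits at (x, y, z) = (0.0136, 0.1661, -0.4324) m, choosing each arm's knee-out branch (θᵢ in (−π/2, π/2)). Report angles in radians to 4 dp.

φ1=0.0° → target in arm frame (0.0136, 0.1661)
  A=0.0664, B=-0.4324, C=(l²−L²−A²−y'²−z²)/(2L)=0.0284
  θ1 = atan2(B,A) + arccos(C/0.4375) = 0.0873
arm 2 (φ=120.0°): x'=0.1370, y'=-0.0948
  A=-0.0570, B=-0.4324, C=(l²−L²−A²−y'²−z²)/(2L)=0.0943
  √(A²+B²)=0.4361;  θ2 = -1.7020+1.3529 ≈ -0.3491
rotate P by −φ3: (-0.1506, -0.0713, -0.4324)
  A cos θ + B sin θ = C:  0.2306·cos θ + -0.4324·sin θ = -0.0592
  √(A²+B²)=0.4901;  θ3 = -1.0808+1.6918 ≈ 0.6110

θ₁ = 0.0873, θ₂ = -0.3491, θ₃ = 0.6110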